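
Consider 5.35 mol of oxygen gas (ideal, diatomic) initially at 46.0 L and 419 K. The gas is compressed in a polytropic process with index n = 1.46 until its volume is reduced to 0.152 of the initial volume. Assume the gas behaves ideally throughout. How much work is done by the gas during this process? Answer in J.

-55900 J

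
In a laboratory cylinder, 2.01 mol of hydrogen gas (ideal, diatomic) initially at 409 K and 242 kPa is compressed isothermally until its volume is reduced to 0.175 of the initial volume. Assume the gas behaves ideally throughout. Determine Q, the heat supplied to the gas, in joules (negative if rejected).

-11900 J

V₁ = nRT₁/P₁ = 2.01×8.314×409/242 = 28.2 L.
Isothermal: T stays 409 K; PV = const ⇒ V₂ = 4.94 L, P₂ = 1380 kPa.
ΔU = 0 (ideal gas, T constant).
W = nRT ln(V₂/V₁) = 2.01×8.314×409×ln(0.175) = -11900 J.
Q = ΔU + W = -11900 J.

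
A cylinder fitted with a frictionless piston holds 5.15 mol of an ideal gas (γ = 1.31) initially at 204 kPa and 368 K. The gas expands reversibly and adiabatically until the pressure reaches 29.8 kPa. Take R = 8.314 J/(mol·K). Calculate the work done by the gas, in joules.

18600 J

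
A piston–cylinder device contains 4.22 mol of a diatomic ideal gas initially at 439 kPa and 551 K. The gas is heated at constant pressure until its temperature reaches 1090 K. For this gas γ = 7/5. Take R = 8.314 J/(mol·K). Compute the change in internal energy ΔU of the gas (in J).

47300 J

V₁ = nRT₁/P₁ = 4.22×8.314×551/439 = 44.0 L.
Isobaric: P stays 439 kPa; V/T = const ⇒ T₂ = 1090 K, V₂ = 87.1 L.
For an ideal gas ΔU = nCvΔT with Cv = (5/2)R = 20.8 J/(mol·K).
ΔU = 4.22×20.8×(1090−551) = 47300 J.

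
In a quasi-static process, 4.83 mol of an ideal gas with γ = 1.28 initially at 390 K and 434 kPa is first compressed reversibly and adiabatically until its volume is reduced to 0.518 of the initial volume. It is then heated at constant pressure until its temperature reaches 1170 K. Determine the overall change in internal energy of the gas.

112000 J

V₁ = nRT₁/P₁ = 4.83×8.314×390/434 = 36.1 L.
Step 1 — Adiabatic: TV^(γ−1) = const ⇒ T₂ = 390×(1.93)^0.280 = 469 K; PV^γ = const ⇒ P₂ = 1010 kPa.
ΔU = nCvΔT = 4.83×29.7×(469−390) = 11300 J.
Q = 0 for an adiabatic process, so W = −ΔU = -11300 J.
State after step 1: P = 1010 kPa, V = 18.7 L, T = 469 K.
Step 2 — Isobaric: P stays 1010 kPa; V/T = const ⇒ T₂ = 1170 K, V₂ = 46.6 L.
W = PΔV = 1010×(46.6−18.7) kPa·L = 28200 J.
ΔU = nCvΔT = 4.83×29.7×(1170−469) = 101000 J.
Q = ΔU + W = nCpΔT = 129000 J.
Net over both steps: W = 16800 J, Q = 129000 J, ΔU = 112000 J.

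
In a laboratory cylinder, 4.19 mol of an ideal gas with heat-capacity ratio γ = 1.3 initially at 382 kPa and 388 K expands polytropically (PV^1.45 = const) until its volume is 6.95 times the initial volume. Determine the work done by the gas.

V₁ = nRT₁/P₁ = 4.19×8.314×388/382 = 35.4 L.
Polytropic n=1.45: T₂ = T₁(V₁/V₂)^(n−1) = 388×(0.144)^0.45 = 162 K; P₂ = P₁(V₁/V₂)^n = 23.0 kPa.
W = (P₁V₁−P₂V₂)/(n−1) = (382×35.4−23.0×246)/0.45 = 17500 J.

17500 J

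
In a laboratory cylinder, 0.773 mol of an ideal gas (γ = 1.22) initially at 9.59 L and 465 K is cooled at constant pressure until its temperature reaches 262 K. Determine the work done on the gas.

1300 J

P₁ = nRT₁/V₁ = 0.773×8.314×465/9.59 = 312 kPa.
Isobaric: P stays 312 kPa; V/T = const ⇒ T₂ = 262 K, V₂ = 5.40 L.
W = PΔV = 312×(5.40−9.59) kPa·L = -1300 J.
Work done on the gas = −W_by = 1300 J.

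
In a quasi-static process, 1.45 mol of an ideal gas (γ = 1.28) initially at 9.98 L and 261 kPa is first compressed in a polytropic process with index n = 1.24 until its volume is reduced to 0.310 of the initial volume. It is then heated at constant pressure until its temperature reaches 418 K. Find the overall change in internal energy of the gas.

T₁ = P₁V₁/(nR) = 261×9.98/(1.45×8.314) = 216 K.
Step 1 — Polytropic n=1.24: T₂ = T₁(V₁/V₂)^(n−1) = 216×(3.23)^0.24 = 286 K; P₂ = P₁(V₁/V₂)^n = 1120 kPa.
W = (P₁V₁−P₂V₂)/(n−1) = (261×9.98−1120×3.09)/0.24 = -3520 J.
ΔU = nCvΔT = 1.45×29.7×(286−216) = 3020 J.
Q = ΔU + W = -503 J.
State after step 1: P = 1120 kPa, V = 3.09 L, T = 286 K.
Step 2 — Isobaric: P stays 1120 kPa; V/T = const ⇒ T₂ = 418 K, V₂ = 4.52 L.
W = PΔV = 1120×(4.52−3.09) kPa·L = 1590 J.
ΔU = nCvΔT = 1.45×29.7×(418−286) = 5670 J.
Q = ΔU + W = nCpΔT = 7260 J.
Net over both steps: W = -1930 J, Q = 6760 J, ΔU = 8690 J.

8690 J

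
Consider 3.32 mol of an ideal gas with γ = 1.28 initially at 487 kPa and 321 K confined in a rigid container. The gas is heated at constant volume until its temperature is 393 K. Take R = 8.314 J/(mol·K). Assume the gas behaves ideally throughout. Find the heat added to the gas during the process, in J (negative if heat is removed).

V₁ = nRT₁/P₁ = 3.32×8.314×321/487 = 18.2 L.
Isochoric: V stays 18.2 L; P/T = const ⇒ T₂ = 393 K, P₂ = 596 kPa.
W = 0 (no volume change).
ΔU = nCvΔT = 3.32×29.7×(393−321) = 7100 J.
Q = ΔU = 7100 J.

7100 J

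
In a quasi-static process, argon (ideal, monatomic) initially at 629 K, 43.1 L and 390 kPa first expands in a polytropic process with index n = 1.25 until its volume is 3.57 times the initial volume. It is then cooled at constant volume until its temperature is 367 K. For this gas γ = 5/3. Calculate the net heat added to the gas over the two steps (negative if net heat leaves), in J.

7820 J

n = P₁V₁/(RT₁) = 390×43.1/(8.314×629) = 3.21 mol.
Step 1 — Polytropic n=1.25: T₂ = T₁(V₁/V₂)^(n−1) = 629×(0.280)^0.25 = 458 K; P₂ = P₁(V₁/V₂)^n = 79.5 kPa.
W = (P₁V₁−P₂V₂)/(n−1) = (390×43.1−79.5×154)/0.25 = 18300 J.
ΔU = nCvΔT = 3.21×12.5×(458−629) = -6870 J.
Q = ΔU + W = 11500 J.
State after step 1: P = 79.5 kPa, V = 154 L, T = 458 K.
Step 2 — Isochoric: V stays 154 L; P/T = const ⇒ T₂ = 367 K, P₂ = 63.7 kPa.
W = 0 (no volume change).
ΔU = nCvΔT = 3.21×12.5×(367−458) = -3630 J.
Q = ΔU = -3630 J.
Net over both steps: W = 18300 J, Q = 7820 J, ΔU = -10500 J.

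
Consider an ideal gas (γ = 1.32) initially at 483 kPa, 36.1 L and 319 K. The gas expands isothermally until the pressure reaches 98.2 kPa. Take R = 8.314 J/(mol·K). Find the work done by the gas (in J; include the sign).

27800 J

n = P₁V₁/(RT₁) = 483×36.1/(8.314×319) = 6.57 mol.
Isothermal: T stays 319 K; PV = const ⇒ V₂ = 178 L, P₂ = 98.2 kPa.
W = nRT ln(V₂/V₁) = 6.57×8.314×319×ln(4.92) = 27800 J.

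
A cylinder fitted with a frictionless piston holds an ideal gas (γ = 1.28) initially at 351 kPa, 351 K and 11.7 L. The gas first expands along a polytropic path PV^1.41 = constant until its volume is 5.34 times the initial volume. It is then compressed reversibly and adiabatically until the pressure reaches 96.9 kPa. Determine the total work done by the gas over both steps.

n = P₁V₁/(RT₁) = 351×11.7/(8.314×351) = 1.41 mol.
Step 1 — Polytropic n=1.41: T₂ = T₁(V₁/V₂)^(n−1) = 351×(0.187)^0.41 = 177 K; P₂ = P₁(V₁/V₂)^n = 33.1 kPa.
W = (P₁V₁−P₂V₂)/(n−1) = (351×11.7−33.1×62.5)/0.41 = 4980 J.
ΔU = nCvΔT = 1.41×29.7×(177−351) = -7290 J.
Q = ΔU + W = -2310 J.
State after step 1: P = 33.1 kPa, V = 62.5 L, T = 177 K.
Step 2 — Adiabatic: T₂/T₁ = (P₂/P₁)^((γ−1)/γ) ⇒ T₂ = 177×(2.93)^0.219 = 223 K; V₂ = 27.0 L.
ΔU = nCvΔT = 1.41×29.7×(223−177) = 1960 J.
Q = 0 for an adiabatic process, so W = −ΔU = -1960 J.
Net over both steps: W = 3020 J, Q = -2310 J, ΔU = -5330 J.

3020 J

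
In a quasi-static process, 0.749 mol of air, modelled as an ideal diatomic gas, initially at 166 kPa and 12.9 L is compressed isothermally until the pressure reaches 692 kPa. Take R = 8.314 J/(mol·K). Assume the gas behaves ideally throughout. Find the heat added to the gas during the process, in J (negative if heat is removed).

T₁ = P₁V₁/(nR) = 166×12.9/(0.749×8.314) = 344 K.
Isothermal: T stays 344 K; PV = const ⇒ V₂ = 3.09 L, P₂ = 692 kPa.
ΔU = 0 (ideal gas, T constant).
W = nRT ln(V₂/V₁) = 0.749×8.314×344×ln(0.240) = -3060 J.
Q = ΔU + W = -3060 J.

-3060 J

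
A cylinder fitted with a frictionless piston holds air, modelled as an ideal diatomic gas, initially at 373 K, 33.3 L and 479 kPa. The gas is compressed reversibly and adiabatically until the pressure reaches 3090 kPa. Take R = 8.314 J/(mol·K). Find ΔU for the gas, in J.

28000 J

n = P₁V₁/(RT₁) = 479×33.3/(8.314×373) = 5.14 mol.
Adiabatic: T₂/T₁ = (P₂/P₁)^((γ−1)/γ) ⇒ T₂ = 373×(6.45)^0.286 = 635 K; V₂ = 8.79 L.
For an ideal gas ΔU = nCvΔT with Cv = (5/2)R = 20.8 J/(mol·K).
ΔU = 5.14×20.8×(635−373) = 28000 J.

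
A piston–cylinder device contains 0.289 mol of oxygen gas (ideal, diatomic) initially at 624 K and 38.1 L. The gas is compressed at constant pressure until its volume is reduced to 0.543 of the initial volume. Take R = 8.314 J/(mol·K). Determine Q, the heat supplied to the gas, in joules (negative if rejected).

P₁ = nRT₁/V₁ = 0.289×8.314×624/38.1 = 39.4 kPa.
Isobaric: P stays 39.4 kPa; V/T = const ⇒ T₂ = 339 K, V₂ = 20.7 L.
W = PΔV = 39.4×(20.7−38.1) kPa·L = -685 J.
ΔU = nCvΔT = 0.289×20.8×(339−624) = -1710 J.
Q = ΔU + W = nCpΔT = -2400 J.

-2400 J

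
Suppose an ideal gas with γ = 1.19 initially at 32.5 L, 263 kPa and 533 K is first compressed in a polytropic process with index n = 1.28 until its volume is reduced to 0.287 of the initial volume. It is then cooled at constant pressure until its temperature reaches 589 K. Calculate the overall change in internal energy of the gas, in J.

4730 J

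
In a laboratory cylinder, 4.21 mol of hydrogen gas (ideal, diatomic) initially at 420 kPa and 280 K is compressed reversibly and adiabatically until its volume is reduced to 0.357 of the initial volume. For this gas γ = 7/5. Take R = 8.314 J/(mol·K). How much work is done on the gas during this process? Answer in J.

12500 J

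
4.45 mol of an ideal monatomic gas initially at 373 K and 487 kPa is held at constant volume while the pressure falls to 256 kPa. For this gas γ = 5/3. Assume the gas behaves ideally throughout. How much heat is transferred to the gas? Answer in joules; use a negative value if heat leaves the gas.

-9820 J

V₁ = nRT₁/P₁ = 4.45×8.314×373/487 = 28.3 L.
Isochoric: V stays 28.3 L; P/T = const ⇒ T₂ = 196 K, P₂ = 256 kPa.
W = 0 (no volume change).
ΔU = nCvΔT = 4.45×12.5×(196−373) = -9820 J.
Q = ΔU = -9820 J.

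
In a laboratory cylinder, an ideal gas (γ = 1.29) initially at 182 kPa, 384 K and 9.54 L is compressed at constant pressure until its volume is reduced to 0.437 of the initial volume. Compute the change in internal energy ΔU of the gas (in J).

-3370 J

n = P₁V₁/(RT₁) = 182×9.54/(8.314×384) = 0.544 mol.
Isobaric: P stays 182 kPa; V/T = const ⇒ T₂ = 168 K, V₂ = 4.17 L.
For an ideal gas ΔU = nCvΔT with Cv = R/(γ−1) = 28.7 J/(mol·K).
ΔU = 0.544×28.7×(168−384) = -3370 J.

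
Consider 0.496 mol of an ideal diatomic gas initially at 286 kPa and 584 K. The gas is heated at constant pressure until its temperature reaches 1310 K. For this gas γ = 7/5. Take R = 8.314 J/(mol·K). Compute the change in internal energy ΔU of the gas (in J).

7480 J

V₁ = nRT₁/P₁ = 0.496×8.314×584/286 = 8.42 L.
Isobaric: P stays 286 kPa; V/T = const ⇒ T₂ = 1310 K, V₂ = 18.9 L.
For an ideal gas ΔU = nCvΔT with Cv = (5/2)R = 20.8 J/(mol·K).
ΔU = 0.496×20.8×(1310−584) = 7480 J.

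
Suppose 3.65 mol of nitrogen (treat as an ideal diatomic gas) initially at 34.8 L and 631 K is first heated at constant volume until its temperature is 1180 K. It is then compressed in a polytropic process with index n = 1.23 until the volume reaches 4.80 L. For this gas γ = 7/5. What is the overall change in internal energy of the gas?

93300 J

P₁ = nRT₁/V₁ = 3.65×8.314×631/34.8 = 550 kPa.
Step 1 — Isochoric: V stays 34.8 L; P/T = const ⇒ T₂ = 1180 K, P₂ = 1030 kPa.
W = 0 (no volume change).
ΔU = nCvΔT = 3.65×20.8×(1180−631) = 41700 J.
Q = ΔU = 41700 J.
State after step 1: P = 1030 kPa, V = 34.8 L, T = 1180 K.
Step 2 — Polytropic n=1.23: T₂ = T₁(V₁/V₂)^(n−1) = 1180×(7.25)^0.23 = 1860 K; P₂ = P₁(V₁/V₂)^n = 11800 kPa.
W = (P₁V₁−P₂V₂)/(n−1) = (1030×34.8−11800×4.80)/0.23 = -89900 J.
ΔU = nCvΔT = 3.65×20.8×(1860−1180) = 51700 J.
Q = ΔU + W = -38200 J.
Net over both steps: W = -89900 J, Q = 3460 J, ΔU = 93300 J.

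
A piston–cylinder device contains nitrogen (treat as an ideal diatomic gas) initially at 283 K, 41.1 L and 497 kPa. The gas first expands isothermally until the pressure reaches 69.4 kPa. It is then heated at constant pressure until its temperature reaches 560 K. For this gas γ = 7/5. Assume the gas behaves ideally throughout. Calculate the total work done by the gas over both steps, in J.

n = P₁V₁/(RT₁) = 497×41.1/(8.314×283) = 8.68 mol.
Step 1 — Isothermal: T stays 283 K; PV = const ⇒ V₂ = 294 L, P₂ = 69.4 kPa.
ΔU = 0 (ideal gas, T constant).
W = nRT ln(V₂/V₁) = 8.68×8.314×283×ln(7.16) = 40200 J.
Q = ΔU + W = 40200 J.
State after step 1: P = 69.4 kPa, V = 294 L, T = 283 K.
Step 2 — Isobaric: P stays 69.4 kPa; V/T = const ⇒ T₂ = 560 K, V₂ = 582 L.
W = PΔV = 69.4×(582−294) kPa·L = 20000 J.
ΔU = nCvΔT = 8.68×20.8×(560−283) = 50000 J.
Q = ΔU + W = nCpΔT = 70000 J.
Net over both steps: W = 60200 J, Q = 110000 J, ΔU = 50000 J.

60200 J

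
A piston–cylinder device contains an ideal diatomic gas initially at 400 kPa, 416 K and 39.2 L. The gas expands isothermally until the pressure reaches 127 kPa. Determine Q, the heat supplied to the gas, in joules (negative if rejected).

n = P₁V₁/(RT₁) = 400×39.2/(8.314×416) = 4.53 mol.
Isothermal: T stays 416 K; PV = const ⇒ V₂ = 123 L, P₂ = 127 kPa.
ΔU = 0 (ideal gas, T constant).
W = nRT ln(V₂/V₁) = 4.53×8.314×416×ln(3.15) = 18000 J.
Q = ΔU + W = 18000 J.

18000 J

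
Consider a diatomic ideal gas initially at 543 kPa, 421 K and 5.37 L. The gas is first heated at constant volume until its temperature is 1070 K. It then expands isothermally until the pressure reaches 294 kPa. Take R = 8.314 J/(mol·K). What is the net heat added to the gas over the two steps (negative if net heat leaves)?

22700 J

n = P₁V₁/(RT₁) = 543×5.37/(8.314×421) = 0.833 mol.
Step 1 — Isochoric: V stays 5.37 L; P/T = const ⇒ T₂ = 1070 K, P₂ = 1380 kPa.
W = 0 (no volume change).
ΔU = nCvΔT = 0.833×20.8×(1070−421) = 11200 J.
Q = ΔU = 11200 J.
State after step 1: P = 1380 kPa, V = 5.37 L, T = 1070 K.
Step 2 — Isothermal: T stays 1070 K; PV = const ⇒ V₂ = 25.2 L, P₂ = 294 kPa.
ΔU = 0 (ideal gas, T constant).
W = nRT ln(V₂/V₁) = 0.833×8.314×1070×ln(4.69) = 11500 J.
Q = ΔU + W = 11500 J.
Net over both steps: W = 11500 J, Q = 22700 J, ΔU = 11200 J.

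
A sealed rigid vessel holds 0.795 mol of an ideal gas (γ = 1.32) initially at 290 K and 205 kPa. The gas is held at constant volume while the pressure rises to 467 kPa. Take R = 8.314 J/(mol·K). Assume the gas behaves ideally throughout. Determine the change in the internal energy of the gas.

V₁ = nRT₁/P₁ = 0.795×8.314×290/205 = 9.35 L.
Isochoric: V stays 9.35 L; P/T = const ⇒ T₂ = 661 K, P₂ = 467 kPa.
For an ideal gas ΔU = nCvΔT with Cv = R/(γ−1) = 26.0 J/(mol·K).
ΔU = 0.795×26.0×(661−290) = 7660 J.

7660 J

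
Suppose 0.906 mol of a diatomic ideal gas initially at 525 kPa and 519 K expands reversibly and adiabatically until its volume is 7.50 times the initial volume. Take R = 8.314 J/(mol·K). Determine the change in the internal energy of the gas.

-5410 J

V₁ = nRT₁/P₁ = 0.906×8.314×519/525 = 7.45 L.
Adiabatic: TV^(γ−1) = const ⇒ T₂ = 519×(0.133)^0.400 = 232 K; PV^γ = const ⇒ P₂ = 31.3 kPa.
For an ideal gas ΔU = nCvΔT with Cv = (5/2)R = 20.8 J/(mol·K).
ΔU = 0.906×20.8×(232−519) = -5410 J.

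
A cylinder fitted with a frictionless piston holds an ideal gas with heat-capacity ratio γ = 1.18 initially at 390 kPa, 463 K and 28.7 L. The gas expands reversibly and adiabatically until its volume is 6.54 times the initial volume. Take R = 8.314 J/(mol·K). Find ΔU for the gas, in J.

-17800 J

n = P₁V₁/(RT₁) = 390×28.7/(8.314×463) = 2.91 mol.
Adiabatic: TV^(γ−1) = const ⇒ T₂ = 463×(0.153)^0.180 = 330 K; PV^γ = const ⇒ P₂ = 42.5 kPa.
For an ideal gas ΔU = nCvΔT with Cv = R/(γ−1) = 46.2 J/(mol·K).
ΔU = 2.91×46.2×(330−463) = -17800 J.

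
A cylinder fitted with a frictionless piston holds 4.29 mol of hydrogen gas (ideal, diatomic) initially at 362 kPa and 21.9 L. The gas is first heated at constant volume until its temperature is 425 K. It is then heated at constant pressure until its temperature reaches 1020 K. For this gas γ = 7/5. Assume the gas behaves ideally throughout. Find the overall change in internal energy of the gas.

71100 J

T₁ = P₁V₁/(nR) = 362×21.9/(4.29×8.314) = 222 K.
Step 1 — Isochoric: V stays 21.9 L; P/T = const ⇒ T₂ = 425 K, P₂ = 692 kPa.
W = 0 (no volume change).
ΔU = nCvΔT = 4.29×20.8×(425−222) = 18100 J.
Q = ΔU = 18100 J.
State after step 1: P = 692 kPa, V = 21.9 L, T = 425 K.
Step 2 — Isobaric: P stays 692 kPa; V/T = const ⇒ T₂ = 1020 K, V₂ = 52.6 L.
W = PΔV = 692×(52.6−21.9) kPa·L = 21200 J.
ΔU = nCvΔT = 4.29×20.8×(1020−425) = 53100 J.
Q = ΔU + W = nCpΔT = 74300 J.
Net over both steps: W = 21200 J, Q = 92400 J, ΔU = 71100 J.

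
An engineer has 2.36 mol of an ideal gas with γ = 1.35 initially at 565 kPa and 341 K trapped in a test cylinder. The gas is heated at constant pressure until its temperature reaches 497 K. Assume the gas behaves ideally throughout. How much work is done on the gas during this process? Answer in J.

-3060 J

V₁ = nRT₁/P₁ = 2.36×8.314×341/565 = 11.8 L.
Isobaric: P stays 565 kPa; V/T = const ⇒ T₂ = 497 K, V₂ = 17.3 L.
W = PΔV = 565×(17.3−11.8) kPa·L = 3060 J.
Work done on the gas = −W_by = -3060 J.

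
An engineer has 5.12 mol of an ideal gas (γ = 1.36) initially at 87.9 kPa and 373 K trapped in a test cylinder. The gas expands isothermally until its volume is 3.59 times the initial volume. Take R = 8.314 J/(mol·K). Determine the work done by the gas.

V₁ = nRT₁/P₁ = 5.12×8.314×373/87.9 = 181 L.
Isothermal: T stays 373 K; PV = const ⇒ V₂ = 648 L, P₂ = 24.5 kPa.
W = nRT ln(V₂/V₁) = 5.12×8.314×373×ln(3.59) = 20300 J.

20300 J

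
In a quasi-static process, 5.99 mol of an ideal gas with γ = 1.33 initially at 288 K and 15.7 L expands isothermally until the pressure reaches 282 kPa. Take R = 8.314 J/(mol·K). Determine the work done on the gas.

-16900 J

P₁ = nRT₁/V₁ = 5.99×8.314×288/15.7 = 914 kPa.
Isothermal: T stays 288 K; PV = const ⇒ V₂ = 50.9 L, P₂ = 282 kPa.
W = nRT ln(V₂/V₁) = 5.99×8.314×288×ln(3.24) = 16900 J.
Work done on the gas = −W_by = -16900 J.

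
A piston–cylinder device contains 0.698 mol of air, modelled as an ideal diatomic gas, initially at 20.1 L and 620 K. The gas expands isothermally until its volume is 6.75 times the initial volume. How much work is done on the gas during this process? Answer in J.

-6870 J

P₁ = nRT₁/V₁ = 0.698×8.314×620/20.1 = 179 kPa.
Isothermal: T stays 620 K; PV = const ⇒ V₂ = 136 L, P₂ = 26.5 kPa.
W = nRT ln(V₂/V₁) = 0.698×8.314×620×ln(6.75) = 6870 J.
Work done on the gas = −W_by = -6870 J.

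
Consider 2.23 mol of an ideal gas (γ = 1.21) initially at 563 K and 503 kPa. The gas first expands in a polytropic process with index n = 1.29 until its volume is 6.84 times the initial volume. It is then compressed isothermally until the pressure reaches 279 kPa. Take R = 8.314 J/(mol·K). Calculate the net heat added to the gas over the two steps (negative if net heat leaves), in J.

V₁ = nRT₁/P₁ = 2.23×8.314×563/503 = 20.8 L.
Step 1 — Polytropic n=1.29: T₂ = T₁(V₁/V₂)^(n−1) = 563×(0.146)^0.29 = 322 K; P₂ = P₁(V₁/V₂)^n = 42.1 kPa.
W = (P₁V₁−P₂V₂)/(n−1) = (503×20.8−42.1×142)/0.29 = 15400 J.
ΔU = nCvΔT = 2.23×39.6×(322−563) = -21200 J.
Q = ΔU + W = -5860 J.
State after step 1: P = 42.1 kPa, V = 142 L, T = 322 K.
Step 2 — Isothermal: T stays 322 K; PV = const ⇒ V₂ = 21.4 L, P₂ = 279 kPa.
ΔU = 0 (ideal gas, T constant).
W = nRT ln(V₂/V₁) = 2.23×8.314×322×ln(0.151) = -11300 J.
Q = ΔU + W = -11300 J.
Net over both steps: W = 4080 J, Q = -17200 J, ΔU = -21200 J.

-17200 J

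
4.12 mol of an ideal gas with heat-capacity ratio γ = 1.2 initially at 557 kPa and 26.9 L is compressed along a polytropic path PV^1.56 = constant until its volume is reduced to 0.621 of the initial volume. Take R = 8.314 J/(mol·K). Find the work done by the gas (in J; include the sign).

-8180 J

T₁ = P₁V₁/(nR) = 557×26.9/(4.12×8.314) = 437 K.
Polytropic n=1.56: T₂ = T₁(V₁/V₂)^(n−1) = 437×(1.61)^0.56 = 571 K; P₂ = P₁(V₁/V₂)^n = 1170 kPa.
W = (P₁V₁−P₂V₂)/(n−1) = (557×26.9−1170×16.7)/0.56 = -8180 J.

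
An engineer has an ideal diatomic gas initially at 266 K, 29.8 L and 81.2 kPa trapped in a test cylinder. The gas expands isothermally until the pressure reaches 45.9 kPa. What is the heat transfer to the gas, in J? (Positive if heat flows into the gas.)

1380 J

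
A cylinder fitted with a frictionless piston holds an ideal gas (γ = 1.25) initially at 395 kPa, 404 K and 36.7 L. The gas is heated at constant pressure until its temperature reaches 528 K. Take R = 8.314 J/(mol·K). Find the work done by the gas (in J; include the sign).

4450 J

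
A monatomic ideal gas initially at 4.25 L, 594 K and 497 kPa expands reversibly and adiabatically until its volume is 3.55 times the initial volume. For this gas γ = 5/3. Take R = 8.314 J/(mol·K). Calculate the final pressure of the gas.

60.2 kPa

Adiabatic: TV^(γ−1) = const ⇒ T₂ = 594×(0.282)^0.667 = 255 K; PV^γ = const ⇒ P₂ = 60.2 kPa.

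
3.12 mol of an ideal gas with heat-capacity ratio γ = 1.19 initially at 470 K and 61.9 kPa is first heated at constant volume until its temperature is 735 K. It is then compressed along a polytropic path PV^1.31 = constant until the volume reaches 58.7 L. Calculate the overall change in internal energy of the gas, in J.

81900 J

V₁ = nRT₁/P₁ = 3.12×8.314×470/61.9 = 197 L.
Step 1 — Isochoric: V stays 197 L; P/T = const ⇒ T₂ = 735 K, P₂ = 96.8 kPa.
W = 0 (no volume change).
ΔU = nCvΔT = 3.12×43.8×(735−470) = 36200 J.
Q = ΔU = 36200 J.
State after step 1: P = 96.8 kPa, V = 197 L, T = 735 K.
Step 2 — Polytropic n=1.31: T₂ = T₁(V₁/V₂)^(n−1) = 735×(3.36)^0.31 = 1070 K; P₂ = P₁(V₁/V₂)^n = 473 kPa.
W = (P₁V₁−P₂V₂)/(n−1) = (96.8×197−473×58.7)/0.31 = -28000 J.
ΔU = nCvΔT = 3.12×43.8×(1070−735) = 45700 J.
Q = ΔU + W = 17700 J.
Net over both steps: W = -28000 J, Q = 53900 J, ΔU = 81900 J.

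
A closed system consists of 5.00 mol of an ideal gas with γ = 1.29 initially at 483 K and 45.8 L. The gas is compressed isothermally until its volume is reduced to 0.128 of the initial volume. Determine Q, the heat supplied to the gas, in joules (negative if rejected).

P₁ = nRT₁/V₁ = 5.00×8.314×483/45.8 = 438 kPa.
Isothermal: T stays 483 K; PV = const ⇒ V₂ = 5.86 L, P₂ = 3420 kPa.
ΔU = 0 (ideal gas, T constant).
W = nRT ln(V₂/V₁) = 5.00×8.314×483×ln(0.128) = -41300 J.
Q = ΔU + W = -41300 J.

-41300 J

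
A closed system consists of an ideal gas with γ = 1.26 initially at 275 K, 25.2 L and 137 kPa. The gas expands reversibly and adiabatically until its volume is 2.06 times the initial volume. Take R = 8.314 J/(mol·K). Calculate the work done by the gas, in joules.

2270 J

n = P₁V₁/(RT₁) = 137×25.2/(8.314×275) = 1.51 mol.
Adiabatic: TV^(γ−1) = const ⇒ T₂ = 275×(0.485)^0.260 = 228 K; PV^γ = const ⇒ P₂ = 55.1 kPa.
ΔU = nCvΔT = 1.51×32.0×(228−275) = -2270 J.
Q = 0 for an adiabatic process, so W = −ΔU = 2270 J.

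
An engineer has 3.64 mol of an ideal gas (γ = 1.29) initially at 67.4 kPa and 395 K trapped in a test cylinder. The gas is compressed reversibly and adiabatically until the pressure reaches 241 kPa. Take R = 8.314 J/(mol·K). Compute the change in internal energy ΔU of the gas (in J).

V₁ = nRT₁/P₁ = 3.64×8.314×395/67.4 = 177 L.
Adiabatic: T₂/T₁ = (P₂/P₁)^((γ−1)/γ) ⇒ T₂ = 395×(3.58)^0.225 = 526 K; V₂ = 66.1 L.
For an ideal gas ΔU = nCvΔT with Cv = R/(γ−1) = 28.7 J/(mol·K).
ΔU = 3.64×28.7×(526−395) = 13700 J.

13700 J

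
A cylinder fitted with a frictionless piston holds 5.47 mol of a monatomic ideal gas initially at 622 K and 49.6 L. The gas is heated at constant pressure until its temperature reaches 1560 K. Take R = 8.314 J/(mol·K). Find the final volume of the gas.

124 L

P₁ = nRT₁/V₁ = 5.47×8.314×622/49.6 = 570 kPa.
Isobaric: P stays 570 kPa; V/T = const ⇒ T₂ = 1560 K, V₂ = 124 L.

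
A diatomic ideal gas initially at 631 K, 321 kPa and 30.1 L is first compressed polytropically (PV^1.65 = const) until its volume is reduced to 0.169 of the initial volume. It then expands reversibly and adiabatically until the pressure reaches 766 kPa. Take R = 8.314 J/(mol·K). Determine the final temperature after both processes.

1110 K

n = P₁V₁/(RT₁) = 321×30.1/(8.314×631) = 1.84 mol.
Step 1 — Polytropic n=1.65: T₂ = T₁(V₁/V₂)^(n−1) = 631×(5.92)^0.65 = 2000 K; P₂ = P₁(V₁/V₂)^n = 6030 kPa.
W = (P₁V₁−P₂V₂)/(n−1) = (321×30.1−6030×5.09)/0.65 = -32300 J.
ΔU = nCvΔT = 1.84×20.8×(2000−631) = 52600 J.
Q = ΔU + W = 20200 J.
State after step 1: P = 6030 kPa, V = 5.09 L, T = 2000 K.
Step 2 — Adiabatic: T₂/T₁ = (P₂/P₁)^((γ−1)/γ) ⇒ T₂ = 2000×(0.127)^0.286 = 1110 K; V₂ = 22.2 L.
ΔU = nCvΔT = 1.84×20.8×(1110−2000) = -34200 J.
Q = 0 for an adiabatic process, so W = −ΔU = 34200 J.
Net over both steps: W = 1830 J, Q = 20200 J, ΔU = 18400 J.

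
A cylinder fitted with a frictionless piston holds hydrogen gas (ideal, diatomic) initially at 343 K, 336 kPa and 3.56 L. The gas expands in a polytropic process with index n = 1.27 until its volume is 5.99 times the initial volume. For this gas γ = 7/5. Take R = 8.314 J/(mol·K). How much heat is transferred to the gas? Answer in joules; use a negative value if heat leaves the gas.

552 J

n = P₁V₁/(RT₁) = 336×3.56/(8.314×343) = 0.419 mol.
Polytropic n=1.27: T₂ = T₁(V₁/V₂)^(n−1) = 343×(0.167)^0.27 = 212 K; P₂ = P₁(V₁/V₂)^n = 34.6 kPa.
W = (P₁V₁−P₂V₂)/(n−1) = (336×3.56−34.6×21.3)/0.27 = 1700 J.
ΔU = nCvΔT = 0.419×20.8×(212−343) = -1150 J.
Q = ΔU + W = 552 J.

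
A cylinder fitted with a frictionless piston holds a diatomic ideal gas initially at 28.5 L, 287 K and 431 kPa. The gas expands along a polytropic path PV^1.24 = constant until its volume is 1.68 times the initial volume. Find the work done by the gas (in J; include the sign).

n = P₁V₁/(RT₁) = 431×28.5/(8.314×287) = 5.15 mol.
Polytropic n=1.24: T₂ = T₁(V₁/V₂)^(n−1) = 287×(0.595)^0.24 = 253 K; P₂ = P₁(V₁/V₂)^n = 227 kPa.
W = (P₁V₁−P₂V₂)/(n−1) = (431×28.5−227×47.9)/0.24 = 5990 J.

5990 J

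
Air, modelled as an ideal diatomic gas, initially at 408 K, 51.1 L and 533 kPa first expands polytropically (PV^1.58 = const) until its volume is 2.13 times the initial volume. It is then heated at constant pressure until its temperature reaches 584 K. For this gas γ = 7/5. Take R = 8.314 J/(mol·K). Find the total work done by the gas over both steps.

38100 J

n = P₁V₁/(RT₁) = 533×51.1/(8.314×408) = 8.03 mol.
Step 1 — Polytropic n=1.58: T₂ = T₁(V₁/V₂)^(n−1) = 408×(0.469)^0.58 = 263 K; P₂ = P₁(V₁/V₂)^n = 161 kPa.
W = (P₁V₁−P₂V₂)/(n−1) = (533×51.1−161×109)/0.58 = 16700 J.
ΔU = nCvΔT = 8.03×20.8×(263−408) = -24200 J.
Q = ΔU + W = -7500 J.
State after step 1: P = 161 kPa, V = 109 L, T = 263 K.
Step 2 — Isobaric: P stays 161 kPa; V/T = const ⇒ T₂ = 584 K, V₂ = 242 L.
W = PΔV = 161×(242−109) kPa·L = 21400 J.
ΔU = nCvΔT = 8.03×20.8×(584−263) = 53500 J.
Q = ΔU + W = nCpΔT = 75000 J.
Net over both steps: W = 38100 J, Q = 67500 J, ΔU = 29400 J.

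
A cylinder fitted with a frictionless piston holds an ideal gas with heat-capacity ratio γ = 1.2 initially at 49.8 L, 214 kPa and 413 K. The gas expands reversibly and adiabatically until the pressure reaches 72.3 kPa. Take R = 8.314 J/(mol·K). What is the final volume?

123 L

Adiabatic: T₂/T₁ = (P₂/P₁)^((γ−1)/γ) ⇒ T₂ = 413×(0.338)^0.167 = 345 K; V₂ = 123 L.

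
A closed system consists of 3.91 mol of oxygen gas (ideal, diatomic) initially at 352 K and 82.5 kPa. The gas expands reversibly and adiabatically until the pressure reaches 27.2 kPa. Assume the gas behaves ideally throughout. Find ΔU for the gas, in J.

V₁ = nRT₁/P₁ = 3.91×8.314×352/82.5 = 139 L.
Adiabatic: T₂/T₁ = (P₂/P₁)^((γ−1)/γ) ⇒ T₂ = 352×(0.330)^0.286 = 256 K; V₂ = 306 L.
For an ideal gas ΔU = nCvΔT with Cv = (5/2)R = 20.8 J/(mol·K).
ΔU = 3.91×20.8×(256−352) = -7770 J.

-7770 J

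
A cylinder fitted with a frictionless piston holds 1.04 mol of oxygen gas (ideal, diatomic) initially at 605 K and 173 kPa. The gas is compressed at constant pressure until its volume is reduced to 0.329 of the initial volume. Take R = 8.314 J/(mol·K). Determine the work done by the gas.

V₁ = nRT₁/P₁ = 1.04×8.314×605/173 = 30.2 L.
Isobaric: P stays 173 kPa; V/T = const ⇒ T₂ = 199 K, V₂ = 9.95 L.
W = PΔV = 173×(9.95−30.2) kPa·L = -3510 J.

-3510 J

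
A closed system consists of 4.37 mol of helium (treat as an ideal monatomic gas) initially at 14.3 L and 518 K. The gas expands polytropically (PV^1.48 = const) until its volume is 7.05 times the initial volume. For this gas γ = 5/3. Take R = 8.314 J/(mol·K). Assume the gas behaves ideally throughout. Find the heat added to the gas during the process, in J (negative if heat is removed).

P₁ = nRT₁/V₁ = 4.37×8.314×518/14.3 = 1320 kPa.
Polytropic n=1.48: T₂ = T₁(V₁/V₂)^(n−1) = 518×(0.142)^0.48 = 203 K; P₂ = P₁(V₁/V₂)^n = 73.1 kPa.
W = (P₁V₁−P₂V₂)/(n−1) = (1320×14.3−73.1×101)/0.48 = 23900 J.
ΔU = nCvΔT = 4.37×12.5×(203−518) = -17200 J.
Q = ΔU + W = 6680 J.

6680 J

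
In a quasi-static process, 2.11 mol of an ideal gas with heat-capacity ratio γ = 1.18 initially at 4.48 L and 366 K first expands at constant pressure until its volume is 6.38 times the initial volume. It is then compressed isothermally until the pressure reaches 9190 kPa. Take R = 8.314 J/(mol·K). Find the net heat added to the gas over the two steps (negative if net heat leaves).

150000 J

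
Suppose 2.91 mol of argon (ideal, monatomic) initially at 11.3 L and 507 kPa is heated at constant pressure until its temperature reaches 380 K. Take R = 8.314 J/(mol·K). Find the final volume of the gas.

18.1 L

T₁ = P₁V₁/(nR) = 507×11.3/(2.91×8.314) = 237 K.
Isobaric: P stays 507 kPa; V/T = const ⇒ T₂ = 380 K, V₂ = 18.1 L.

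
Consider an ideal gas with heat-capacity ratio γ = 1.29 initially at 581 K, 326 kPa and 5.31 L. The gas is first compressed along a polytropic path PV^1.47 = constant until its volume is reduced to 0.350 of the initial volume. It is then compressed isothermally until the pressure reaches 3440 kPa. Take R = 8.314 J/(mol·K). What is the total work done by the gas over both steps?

-4650 J

n = P₁V₁/(RT₁) = 326×5.31/(8.314×581) = 0.358 mol.
Step 1 — Polytropic n=1.47: T₂ = T₁(V₁/V₂)^(n−1) = 581×(2.86)^0.47 = 952 K; P₂ = P₁(V₁/V₂)^n = 1530 kPa.
W = (P₁V₁−P₂V₂)/(n−1) = (326×5.31−1530×1.86)/0.47 = -2350 J.
ΔU = nCvΔT = 0.358×28.7×(952−581) = 3810 J.
Q = ΔU + W = 1460 J.
State after step 1: P = 1530 kPa, V = 1.86 L, T = 952 K.
Step 2 — Isothermal: T stays 952 K; PV = const ⇒ V₂ = 0.824 L, P₂ = 3440 kPa.
ΔU = 0 (ideal gas, T constant).
W = nRT ln(V₂/V₁) = 0.358×8.314×952×ln(0.443) = -2310 J.
Q = ΔU + W = -2310 J.
Net over both steps: W = -4650 J, Q = -847 J, ΔU = 3810 J.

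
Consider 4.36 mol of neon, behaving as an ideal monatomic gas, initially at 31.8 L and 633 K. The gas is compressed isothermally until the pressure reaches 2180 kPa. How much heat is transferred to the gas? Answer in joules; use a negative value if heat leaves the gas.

P₁ = nRT₁/V₁ = 4.36×8.314×633/31.8 = 722 kPa.
Isothermal: T stays 633 K; PV = const ⇒ V₂ = 10.5 L, P₂ = 2180 kPa.
ΔU = 0 (ideal gas, T constant).
W = nRT ln(V₂/V₁) = 4.36×8.314×633×ln(0.331) = -25400 J.
Q = ΔU + W = -25400 J.

-25400 J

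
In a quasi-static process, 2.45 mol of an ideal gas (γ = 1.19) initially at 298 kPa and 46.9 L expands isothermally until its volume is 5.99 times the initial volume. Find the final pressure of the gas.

T₁ = P₁V₁/(nR) = 298×46.9/(2.45×8.314) = 686 K.
Isothermal: T stays 686 K; PV = const ⇒ V₂ = 281 L, P₂ = 49.7 kPa.

49.7 kPa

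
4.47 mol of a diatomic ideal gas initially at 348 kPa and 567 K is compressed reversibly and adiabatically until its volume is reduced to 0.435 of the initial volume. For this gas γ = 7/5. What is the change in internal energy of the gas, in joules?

V₁ = nRT₁/P₁ = 4.47×8.314×567/348 = 60.6 L.
Adiabatic: TV^(γ−1) = const ⇒ T₂ = 567×(2.30)^0.400 = 791 K; PV^γ = const ⇒ P₂ = 1120 kPa.
For an ideal gas ΔU = nCvΔT with Cv = (5/2)R = 20.8 J/(mol·K).
ΔU = 4.47×20.8×(791−567) = 20800 J.

20800 J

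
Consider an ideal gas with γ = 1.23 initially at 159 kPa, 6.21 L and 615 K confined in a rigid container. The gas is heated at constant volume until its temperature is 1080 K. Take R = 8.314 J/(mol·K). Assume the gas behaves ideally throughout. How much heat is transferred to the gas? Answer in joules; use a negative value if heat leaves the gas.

n = P₁V₁/(RT₁) = 159×6.21/(8.314×615) = 0.193 mol.
Isochoric: V stays 6.21 L; P/T = const ⇒ T₂ = 1080 K, P₂ = 279 kPa.
W = 0 (no volume change).
ΔU = nCvΔT = 0.193×36.1×(1080−615) = 3250 J.
Q = ΔU = 3250 J.

3250 J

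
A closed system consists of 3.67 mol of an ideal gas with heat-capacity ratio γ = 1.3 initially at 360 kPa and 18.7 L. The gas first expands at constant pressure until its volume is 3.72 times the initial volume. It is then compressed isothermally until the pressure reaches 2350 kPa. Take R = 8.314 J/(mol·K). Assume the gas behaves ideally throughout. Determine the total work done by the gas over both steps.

-28700 J

T₁ = P₁V₁/(nR) = 360×18.7/(3.67×8.314) = 221 K.
Step 1 — Isobaric: P stays 360 kPa; V/T = const ⇒ T₂ = 821 K, V₂ = 69.6 L.
W = PΔV = 360×(69.6−18.7) kPa·L = 18300 J.
ΔU = nCvΔT = 3.67×27.7×(821−221) = 61000 J.
Q = ΔU + W = nCpΔT = 79300 J.
State after step 1: P = 360 kPa, V = 69.6 L, T = 821 K.
Step 2 — Isothermal: T stays 821 K; PV = const ⇒ V₂ = 10.7 L, P₂ = 2350 kPa.
ΔU = 0 (ideal gas, T constant).
W = nRT ln(V₂/V₁) = 3.67×8.314×821×ln(0.153) = -47000 J.
Q = ΔU + W = -47000 J.
Net over both steps: W = -28700 J, Q = 32400 J, ΔU = 61000 J.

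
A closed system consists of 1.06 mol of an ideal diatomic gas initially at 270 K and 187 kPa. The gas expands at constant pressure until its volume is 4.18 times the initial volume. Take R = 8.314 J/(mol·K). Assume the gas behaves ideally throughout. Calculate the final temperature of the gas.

V₁ = nRT₁/P₁ = 1.06×8.314×270/187 = 12.7 L.
Isobaric: P stays 187 kPa; V/T = const ⇒ T₂ = 1130 K, V₂ = 53.2 L.

1130 K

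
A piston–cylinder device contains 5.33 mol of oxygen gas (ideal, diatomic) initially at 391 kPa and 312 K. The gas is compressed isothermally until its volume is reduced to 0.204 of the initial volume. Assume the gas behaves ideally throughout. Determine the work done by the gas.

V₁ = nRT₁/P₁ = 5.33×8.314×312/391 = 35.4 L.
Isothermal: T stays 312 K; PV = const ⇒ V₂ = 7.21 L, P₂ = 1920 kPa.
W = nRT ln(V₂/V₁) = 5.33×8.314×312×ln(0.204) = -22000 J.

-22000 J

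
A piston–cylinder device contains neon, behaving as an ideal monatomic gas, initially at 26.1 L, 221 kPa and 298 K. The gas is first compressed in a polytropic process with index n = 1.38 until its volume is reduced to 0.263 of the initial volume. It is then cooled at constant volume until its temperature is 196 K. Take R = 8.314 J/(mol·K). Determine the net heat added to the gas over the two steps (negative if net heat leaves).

-13000 J

n = P₁V₁/(RT₁) = 221×26.1/(8.314×298) = 2.33 mol.
Step 1 — Polytropic n=1.38: T₂ = T₁(V₁/V₂)^(n−1) = 298×(3.80)^0.38 = 495 K; P₂ = P₁(V₁/V₂)^n = 1400 kPa.
W = (P₁V₁−P₂V₂)/(n−1) = (221×26.1−1400×6.86)/0.38 = -10000 J.
ΔU = nCvΔT = 2.33×12.5×(495−298) = 5720 J.
Q = ΔU + W = -4320 J.
State after step 1: P = 1400 kPa, V = 6.86 L, T = 495 K.
Step 2 — Isochoric: V stays 6.86 L; P/T = const ⇒ T₂ = 196 K, P₂ = 553 kPa.
W = 0 (no volume change).
ΔU = nCvΔT = 2.33×12.5×(196−495) = -8680 J.
Q = ΔU = -8680 J.
Net over both steps: W = -10000 J, Q = -13000 J, ΔU = -2960 J.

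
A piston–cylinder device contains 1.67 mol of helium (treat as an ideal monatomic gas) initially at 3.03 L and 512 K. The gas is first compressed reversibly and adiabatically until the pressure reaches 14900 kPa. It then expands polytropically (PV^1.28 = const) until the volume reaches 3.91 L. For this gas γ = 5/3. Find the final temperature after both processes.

P₁ = nRT₁/V₁ = 1.67×8.314×512/3.03 = 2350 kPa.
Step 1 — Adiabatic: T₂/T₁ = (P₂/P₁)^((γ−1)/γ) ⇒ T₂ = 512×(6.35)^0.400 = 1070 K; V₂ = 0.999 L.
ΔU = nCvΔT = 1.67×12.5×(1070−512) = 11700 J.
Q = 0 for an adiabatic process, so W = −ΔU = -11700 J.
State after step 1: P = 14900 kPa, V = 0.999 L, T = 1070 K.
Step 2 — Polytropic n=1.28: T₂ = T₁(V₁/V₂)^(n−1) = 1070×(0.256)^0.28 = 732 K; P₂ = P₁(V₁/V₂)^n = 2600 kPa.
W = (P₁V₁−P₂V₂)/(n−1) = (14900×0.999−2600×3.91)/0.28 = 16900 J.
ΔU = nCvΔT = 1.67×12.5×(732−1070) = -7090 J.
Q = ΔU + W = 9790 J.
Net over both steps: W = 5210 J, Q = 9790 J, ΔU = 4580 J.

732 K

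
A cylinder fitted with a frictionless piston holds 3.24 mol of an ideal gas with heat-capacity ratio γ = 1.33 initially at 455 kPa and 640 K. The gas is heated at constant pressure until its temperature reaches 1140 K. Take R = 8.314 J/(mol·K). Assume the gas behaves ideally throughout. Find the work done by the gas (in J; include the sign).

13500 J

V₁ = nRT₁/P₁ = 3.24×8.314×640/455 = 37.9 L.
Isobaric: P stays 455 kPa; V/T = const ⇒ T₂ = 1140 K, V₂ = 67.5 L.
W = PΔV = 455×(67.5−37.9) kPa·L = 13500 J.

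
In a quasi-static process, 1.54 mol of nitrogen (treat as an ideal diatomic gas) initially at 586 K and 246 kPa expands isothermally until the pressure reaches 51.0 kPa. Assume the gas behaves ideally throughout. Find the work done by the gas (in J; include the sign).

V₁ = nRT₁/P₁ = 1.54×8.314×586/246 = 30.5 L.
Isothermal: T stays 586 K; PV = const ⇒ V₂ = 147 L, P₂ = 51.0 kPa.
W = nRT ln(V₂/V₁) = 1.54×8.314×586×ln(4.82) = 11800 J.

11800 J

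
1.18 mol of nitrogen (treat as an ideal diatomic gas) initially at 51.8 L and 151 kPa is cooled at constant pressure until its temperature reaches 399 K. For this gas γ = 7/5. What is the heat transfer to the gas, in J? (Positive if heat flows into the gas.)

-13700 J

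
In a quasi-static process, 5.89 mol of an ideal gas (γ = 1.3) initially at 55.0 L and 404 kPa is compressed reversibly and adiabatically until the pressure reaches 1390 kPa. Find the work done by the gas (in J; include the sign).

T₁ = P₁V₁/(nR) = 404×55.0/(5.89×8.314) = 454 K.
Adiabatic: T₂/T₁ = (P₂/P₁)^((γ−1)/γ) ⇒ T₂ = 454×(3.44)^0.231 = 603 K; V₂ = 21.3 L.
ΔU = nCvΔT = 5.89×27.7×(603−454) = 24400 J.
Q = 0 for an adiabatic process, so W = −ΔU = -24400 J.

-24400 J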